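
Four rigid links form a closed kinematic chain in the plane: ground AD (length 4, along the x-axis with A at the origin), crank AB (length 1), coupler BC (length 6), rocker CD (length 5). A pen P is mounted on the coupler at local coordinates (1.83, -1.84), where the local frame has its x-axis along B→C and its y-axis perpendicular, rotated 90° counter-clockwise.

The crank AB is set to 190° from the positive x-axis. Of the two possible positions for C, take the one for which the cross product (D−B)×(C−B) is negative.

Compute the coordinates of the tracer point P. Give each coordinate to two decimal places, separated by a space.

A=(0,0), D=(4.00,0)
B = A + 1.00·(cos190°, sin190°) = (-0.9848, -0.1736)
|BD| = 4.9878
circle(B,6.00) ∩ circle(D,5.00): a=3.5966, h=4.8025
  candidates: C₊=(2.4424,4.7512) cross=23.954; C₋=(2.7768,-4.8481) cross=-23.954
  mode - wants cross < 0 → take C=(2.7768,-4.8481) (cross=-23.954)
ex = (C−B)/|BC| = (0.6269,-0.7791); ey = (0.7791,0.6269)
P = B + 1.83·ex + -1.84·ey = (-1.2710,-2.7529)

-1.27 -2.75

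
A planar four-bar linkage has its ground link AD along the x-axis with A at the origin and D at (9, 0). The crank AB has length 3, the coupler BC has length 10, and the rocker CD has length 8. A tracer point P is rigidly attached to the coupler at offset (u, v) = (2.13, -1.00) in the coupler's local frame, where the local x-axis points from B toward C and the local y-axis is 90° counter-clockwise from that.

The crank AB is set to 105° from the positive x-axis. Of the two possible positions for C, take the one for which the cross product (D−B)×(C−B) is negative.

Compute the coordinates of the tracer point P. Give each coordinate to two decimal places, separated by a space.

A=(0,0), D=(9.00,0)
B = A + 3.00·(cos105°, sin105°) = (-0.7765, 2.8978)
|BD| = 10.1969
circle(B,10.00) ∩ circle(D,8.00): a=6.8637, h=7.2725
  candidates: C₊=(7.8710,7.9199) cross=74.157; C₋=(3.7375,-6.0255) cross=-74.157
  mode - wants cross < 0 → take C=(3.7375,-6.0255) (cross=-74.157)
ex = (C−B)/|BC| = (0.4514,-0.8923); ey = (0.8923,0.4514)
P = B + 2.13·ex + -1.00·ey = (-0.7073,0.5457)

-0.71 0.55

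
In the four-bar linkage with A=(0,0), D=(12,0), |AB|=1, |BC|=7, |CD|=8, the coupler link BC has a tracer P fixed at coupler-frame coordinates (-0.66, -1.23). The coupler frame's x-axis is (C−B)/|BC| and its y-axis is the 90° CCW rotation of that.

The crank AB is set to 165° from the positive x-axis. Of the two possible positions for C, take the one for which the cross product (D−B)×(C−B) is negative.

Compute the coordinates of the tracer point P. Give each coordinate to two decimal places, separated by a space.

-2.20 -0.40

A=(0,0), D=(12.00,0)
B = A + 1.00·(cos165°, sin165°) = (-0.9659, 0.2588)
|BD| = 12.9685
circle(B,7.00) ∩ circle(D,8.00): a=5.9059, h=3.7577
  candidates: C₊=(5.0138,3.8979) cross=48.731; C₋=(4.8638,-3.6160) cross=-48.731
  mode - wants cross < 0 → take C=(4.8638,-3.6160) (cross=-48.731)
ex = (C−B)/|BC| = (0.8328,-0.5535); ey = (0.5535,0.8328)
P = B + -0.66·ex + -1.23·ey = (-2.1964,-0.4002)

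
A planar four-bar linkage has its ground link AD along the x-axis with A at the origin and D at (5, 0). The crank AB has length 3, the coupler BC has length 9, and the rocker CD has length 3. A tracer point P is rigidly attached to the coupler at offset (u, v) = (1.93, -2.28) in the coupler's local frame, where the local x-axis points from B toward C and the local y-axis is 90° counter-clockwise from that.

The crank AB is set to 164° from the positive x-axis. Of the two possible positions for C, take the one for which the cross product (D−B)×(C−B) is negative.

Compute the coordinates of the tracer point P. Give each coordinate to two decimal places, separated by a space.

-2.10 -2.06

A=(0,0), D=(5.00,0)
B = A + 3.00·(cos164°, sin164°) = (-2.8838, 0.8269)
|BD| = 7.9270
circle(B,9.00) ∩ circle(D,3.00): a=8.5049, h=2.9438
  candidates: C₊=(5.8818,2.8675) cross=23.336; C₋=(5.2677,-2.9880) cross=-23.336
  mode - wants cross < 0 → take C=(5.2677,-2.9880) (cross=-23.336)
ex = (C−B)/|BC| = (0.9057,-0.4239); ey = (0.4239,0.9057)
P = B + 1.93·ex + -2.28·ey = (-2.1022,-2.0562)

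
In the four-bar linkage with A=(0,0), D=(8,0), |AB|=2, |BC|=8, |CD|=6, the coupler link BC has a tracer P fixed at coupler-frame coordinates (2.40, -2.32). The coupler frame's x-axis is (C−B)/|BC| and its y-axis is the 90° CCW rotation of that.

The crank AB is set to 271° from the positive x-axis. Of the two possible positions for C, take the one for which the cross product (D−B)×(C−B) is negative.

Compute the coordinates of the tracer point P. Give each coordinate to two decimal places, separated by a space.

0.99 -5.20

A=(0,0), D=(8.00,0)
B = A + 2.00·(cos271°, sin271°) = (0.0349, -1.9997)
|BD| = 8.2123
circle(B,8.00) ∩ circle(D,6.00): a=5.8109, h=5.4985
  candidates: C₊=(4.3320,4.7483) cross=45.155; C₋=(7.0098,-5.9177) cross=-45.155
  mode - wants cross < 0 → take C=(7.0098,-5.9177) (cross=-45.155)
ex = (C−B)/|BC| = (0.8719,-0.4898); ey = (0.4898,0.8719)
P = B + 2.40·ex + -2.32·ey = (0.9911,-5.1978)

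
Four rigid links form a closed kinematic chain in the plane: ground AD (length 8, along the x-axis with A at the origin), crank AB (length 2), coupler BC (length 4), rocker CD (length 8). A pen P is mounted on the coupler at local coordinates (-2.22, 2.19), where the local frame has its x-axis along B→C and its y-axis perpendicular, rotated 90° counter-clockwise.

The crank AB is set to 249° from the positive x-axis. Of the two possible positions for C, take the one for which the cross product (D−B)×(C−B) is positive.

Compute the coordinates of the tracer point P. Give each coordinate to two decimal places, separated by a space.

-3.38 -3.49

A=(0,0), D=(8.00,0)
B = A + 2.00·(cos249°, sin249°) = (-0.7167, -1.8672)
|BD| = 8.9145
circle(B,4.00) ∩ circle(D,8.00): a=1.7650, h=3.5895
  candidates: C₊=(0.2573,2.0124) cross=31.999; C₋=(1.7609,-5.0074) cross=-31.999
  mode + wants cross > 0 → take C=(0.2573,2.0124) (cross=31.999)
ex = (C−B)/|BC| = (0.2435,0.9699); ey = (-0.9699,0.2435)
P = B + -2.22·ex + 2.19·ey = (-3.3814,-3.4871)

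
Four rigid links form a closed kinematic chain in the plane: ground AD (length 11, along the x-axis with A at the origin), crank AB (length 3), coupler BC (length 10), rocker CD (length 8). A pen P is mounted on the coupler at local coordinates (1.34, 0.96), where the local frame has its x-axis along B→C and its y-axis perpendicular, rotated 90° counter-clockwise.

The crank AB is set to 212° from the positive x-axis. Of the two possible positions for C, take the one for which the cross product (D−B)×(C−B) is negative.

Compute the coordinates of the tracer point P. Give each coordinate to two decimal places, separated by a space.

-0.91 -1.39

A=(0,0), D=(11.00,0)
B = A + 3.00·(cos212°, sin212°) = (-2.5441, -1.5898)
|BD| = 13.6371
circle(B,10.00) ∩ circle(D,8.00): a=8.1385, h=5.8108
  candidates: C₊=(4.8615,5.1301) cross=79.242; C₋=(6.2162,-6.4122) cross=-79.242
  mode - wants cross < 0 → take C=(6.2162,-6.4122) (cross=-79.242)
ex = (C−B)/|BC| = (0.8760,-0.4822); ey = (0.4822,0.8760)
P = B + 1.34·ex + 0.96·ey = (-0.9073,-1.3950)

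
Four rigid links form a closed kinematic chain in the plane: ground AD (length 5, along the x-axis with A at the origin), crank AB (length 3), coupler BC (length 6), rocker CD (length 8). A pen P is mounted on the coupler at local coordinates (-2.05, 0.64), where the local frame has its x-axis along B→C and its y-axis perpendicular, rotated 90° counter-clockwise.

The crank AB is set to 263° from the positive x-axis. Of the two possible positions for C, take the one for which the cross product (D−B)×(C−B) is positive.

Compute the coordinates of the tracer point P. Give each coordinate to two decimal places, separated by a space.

A=(0,0), D=(5.00,0)
B = A + 3.00·(cos263°, sin263°) = (-0.3656, -2.9776)
|BD| = 6.1365
circle(B,6.00) ∩ circle(D,8.00): a=0.7868, h=5.9482
  candidates: C₊=(-2.5639,2.6051) cross=36.501; C₋=(3.2086,-7.7969) cross=-36.501
  mode + wants cross > 0 → take C=(-2.5639,2.6051) (cross=36.501)
ex = (C−B)/|BC| = (-0.3664,0.9305); ey = (-0.9305,-0.3664)
P = B + -2.05·ex + 0.64·ey = (-0.2100,-5.1196)

-0.21 -5.12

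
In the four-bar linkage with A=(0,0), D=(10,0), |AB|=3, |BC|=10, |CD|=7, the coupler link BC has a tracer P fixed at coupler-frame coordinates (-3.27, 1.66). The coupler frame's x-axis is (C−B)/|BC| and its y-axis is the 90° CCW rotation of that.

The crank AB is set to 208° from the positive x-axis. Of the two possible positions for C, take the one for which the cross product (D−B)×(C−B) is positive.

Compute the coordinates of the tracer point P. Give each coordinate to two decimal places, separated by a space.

A=(0,0), D=(10.00,0)
B = A + 3.00·(cos208°, sin208°) = (-2.6488, -1.4084)
|BD| = 12.7270
circle(B,10.00) ∩ circle(D,7.00): a=8.3671, h=5.4764
  candidates: C₊=(5.0608,4.9603) cross=69.699; C₋=(6.2729,-5.9253) cross=-69.699
  mode + wants cross > 0 → take C=(5.0608,4.9603) (cross=69.699)
ex = (C−B)/|BC| = (0.7710,0.6369); ey = (-0.6369,0.7710)
P = B + -3.27·ex + 1.66·ey = (-6.2271,-2.2112)

-6.23 -2.21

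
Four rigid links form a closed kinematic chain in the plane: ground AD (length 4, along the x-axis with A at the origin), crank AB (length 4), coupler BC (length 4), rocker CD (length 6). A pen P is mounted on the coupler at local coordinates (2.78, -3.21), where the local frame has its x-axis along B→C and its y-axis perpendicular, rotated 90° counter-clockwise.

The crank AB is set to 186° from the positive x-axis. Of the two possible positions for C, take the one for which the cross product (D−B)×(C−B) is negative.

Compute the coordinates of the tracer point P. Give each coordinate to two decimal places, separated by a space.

A=(0,0), D=(4.00,0)
B = A + 4.00·(cos186°, sin186°) = (-3.9781, -0.4181)
|BD| = 7.9890
circle(B,4.00) ∩ circle(D,6.00): a=2.7428, h=2.9115
  candidates: C₊=(-1.3914,2.6330) cross=23.260; C₋=(-1.0867,-3.1821) cross=-23.260
  mode - wants cross < 0 → take C=(-1.0867,-3.1821) (cross=-23.260)
ex = (C−B)/|BC| = (0.7229,-0.6910); ey = (0.6910,0.7229)
P = B + 2.78·ex + -3.21·ey = (-4.1867,-4.6595)

-4.19 -4.66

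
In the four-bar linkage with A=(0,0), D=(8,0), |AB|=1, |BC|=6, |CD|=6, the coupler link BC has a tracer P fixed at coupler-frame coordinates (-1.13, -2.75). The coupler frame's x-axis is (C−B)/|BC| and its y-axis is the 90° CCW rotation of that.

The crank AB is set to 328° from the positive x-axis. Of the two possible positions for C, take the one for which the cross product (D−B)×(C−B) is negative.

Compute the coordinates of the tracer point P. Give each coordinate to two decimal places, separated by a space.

-1.97 -1.48

A=(0,0), D=(8.00,0)
B = A + 1.00·(cos328°, sin328°) = (0.8480, -0.5299)
|BD| = 7.1716
circle(B,6.00) ∩ circle(D,6.00): a=3.5858, h=4.8106
  candidates: C₊=(4.0686,4.5325) cross=34.500; C₋=(4.7795,-5.0624) cross=-34.500
  mode - wants cross < 0 → take C=(4.7795,-5.0624) (cross=-34.500)
ex = (C−B)/|BC| = (0.6552,-0.7554); ey = (0.7554,0.6552)
P = B + -1.13·ex + -2.75·ey = (-1.9698,-1.4782)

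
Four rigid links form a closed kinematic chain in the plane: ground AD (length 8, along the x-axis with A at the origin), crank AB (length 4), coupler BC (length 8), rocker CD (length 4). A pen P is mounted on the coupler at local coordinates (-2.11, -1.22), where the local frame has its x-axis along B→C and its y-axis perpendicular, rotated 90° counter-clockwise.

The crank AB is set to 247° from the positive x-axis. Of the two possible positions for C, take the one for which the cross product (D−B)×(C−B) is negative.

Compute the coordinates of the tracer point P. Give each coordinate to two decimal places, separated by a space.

A=(0,0), D=(8.00,0)
B = A + 4.00·(cos247°, sin247°) = (-1.5629, -3.6820)
|BD| = 10.2473
circle(B,8.00) ∩ circle(D,4.00): a=7.4657, h=2.8745
  candidates: C₊=(4.3713,1.6831) cross=29.456; C₋=(6.4371,-3.6820) cross=-29.456
  mode - wants cross < 0 → take C=(6.4371,-3.6820) (cross=-29.456)
ex = (C−B)/|BC| = (1.0000,0.0000); ey = (-0.0000,1.0000)
P = B + -2.11·ex + -1.22·ey = (-3.6729,-4.9020)

-3.67 -4.90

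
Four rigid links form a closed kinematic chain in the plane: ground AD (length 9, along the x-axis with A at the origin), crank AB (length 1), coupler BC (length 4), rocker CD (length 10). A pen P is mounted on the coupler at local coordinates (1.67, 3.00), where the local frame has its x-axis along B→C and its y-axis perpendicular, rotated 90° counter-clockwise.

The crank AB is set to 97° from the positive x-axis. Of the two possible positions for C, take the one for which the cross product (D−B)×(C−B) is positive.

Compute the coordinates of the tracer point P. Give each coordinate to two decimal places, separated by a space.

A=(0,0), D=(9.00,0)
B = A + 1.00·(cos97°, sin97°) = (-0.1219, 0.9925)
|BD| = 9.1757
circle(B,4.00) ∩ circle(D,10.00): a=0.0106, h=4.0000
  candidates: C₊=(0.3213,4.9679) cross=36.703; C₋=(-0.5441,-2.9851) cross=-36.703
  mode + wants cross > 0 → take C=(0.3213,4.9679) (cross=36.703)
ex = (C−B)/|BC| = (0.1108,0.9938); ey = (-0.9938,0.1108)
P = B + 1.67·ex + 3.00·ey = (-2.9184,2.9846)

-2.92 2.98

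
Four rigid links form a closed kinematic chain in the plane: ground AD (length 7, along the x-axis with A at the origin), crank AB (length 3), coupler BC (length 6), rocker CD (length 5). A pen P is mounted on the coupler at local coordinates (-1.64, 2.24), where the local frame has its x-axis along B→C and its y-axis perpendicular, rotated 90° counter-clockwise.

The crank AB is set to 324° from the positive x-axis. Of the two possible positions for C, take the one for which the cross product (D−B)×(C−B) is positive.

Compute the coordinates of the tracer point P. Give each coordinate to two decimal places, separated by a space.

A=(0,0), D=(7.00,0)
B = A + 3.00·(cos324°, sin324°) = (2.4271, -1.7634)
|BD| = 4.9012
circle(B,6.00) ∩ circle(D,5.00): a=3.5728, h=4.8203
  candidates: C₊=(4.0263,4.0196) cross=23.625; C₋=(7.4948,-4.9755) cross=-23.625
  mode + wants cross > 0 → take C=(4.0263,4.0196) (cross=23.625)
ex = (C−B)/|BC| = (0.2665,0.9638); ey = (-0.9638,0.2665)
P = B + -1.64·ex + 2.24·ey = (-0.1690,-2.7470)

-0.17 -2.75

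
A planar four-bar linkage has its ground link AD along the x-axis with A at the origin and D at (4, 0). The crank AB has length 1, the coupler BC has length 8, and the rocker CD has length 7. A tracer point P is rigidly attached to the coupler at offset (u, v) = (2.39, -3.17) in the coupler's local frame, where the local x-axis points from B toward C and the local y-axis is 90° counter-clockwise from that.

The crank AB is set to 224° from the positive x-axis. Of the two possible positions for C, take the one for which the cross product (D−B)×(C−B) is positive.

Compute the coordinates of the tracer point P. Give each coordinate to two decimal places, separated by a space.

A=(0,0), D=(4.00,0)
B = A + 1.00·(cos224°, sin224°) = (-0.7193, -0.6947)
|BD| = 4.7702
circle(B,8.00) ∩ circle(D,7.00): a=3.9574, h=6.9526
  candidates: C₊=(2.1834,6.7602) cross=33.165; C₋=(4.2083,-6.9969) cross=-33.165
  mode + wants cross > 0 → take C=(2.1834,6.7602) (cross=33.165)
ex = (C−B)/|BC| = (0.3628,0.9319); ey = (-0.9319,0.3628)
P = B + 2.39·ex + -3.17·ey = (3.1018,0.3823)

3.10 0.38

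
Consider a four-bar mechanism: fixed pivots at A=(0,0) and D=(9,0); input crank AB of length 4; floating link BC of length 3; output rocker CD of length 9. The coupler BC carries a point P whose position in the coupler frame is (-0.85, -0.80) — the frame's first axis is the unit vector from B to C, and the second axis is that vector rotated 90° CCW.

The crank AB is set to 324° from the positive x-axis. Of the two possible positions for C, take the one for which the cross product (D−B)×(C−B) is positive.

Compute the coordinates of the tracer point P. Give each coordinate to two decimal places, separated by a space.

4.15 -1.63

A=(0,0), D=(9.00,0)
B = A + 4.00·(cos324°, sin324°) = (3.2361, -2.3511)
|BD| = 6.2250
circle(B,3.00) ∩ circle(D,9.00): a=-2.6706, h=1.3667
  candidates: C₊=(0.2471,-2.0944) cross=8.508; C₋=(1.2794,-4.6253) cross=-8.508
  mode + wants cross > 0 → take C=(0.2471,-2.0944) (cross=8.508)
ex = (C−B)/|BC| = (-0.9963,0.0856); ey = (-0.0856,-0.9963)
P = B + -0.85·ex + -0.80·ey = (4.1514,-1.6268)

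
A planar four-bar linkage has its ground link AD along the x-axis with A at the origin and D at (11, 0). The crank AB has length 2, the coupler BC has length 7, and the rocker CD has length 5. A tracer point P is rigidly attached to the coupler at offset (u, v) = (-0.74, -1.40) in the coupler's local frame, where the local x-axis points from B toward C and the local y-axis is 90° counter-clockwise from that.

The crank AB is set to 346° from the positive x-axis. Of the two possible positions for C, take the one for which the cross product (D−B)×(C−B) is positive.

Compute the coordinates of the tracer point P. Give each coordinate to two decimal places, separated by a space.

A=(0,0), D=(11.00,0)
B = A + 2.00·(cos346°, sin346°) = (1.9406, -0.4838)
|BD| = 9.0723
circle(B,7.00) ∩ circle(D,5.00): a=5.8589, h=3.8306
  candidates: C₊=(7.5868,3.6538) cross=34.753; C₋=(7.9954,-3.9966) cross=-34.753
  mode + wants cross > 0 → take C=(7.5868,3.6538) (cross=34.753)
ex = (C−B)/|BC| = (0.8066,0.5911); ey = (-0.5911,0.8066)
P = B + -0.74·ex + -1.40·ey = (2.1712,-2.0505)

2.17 -2.05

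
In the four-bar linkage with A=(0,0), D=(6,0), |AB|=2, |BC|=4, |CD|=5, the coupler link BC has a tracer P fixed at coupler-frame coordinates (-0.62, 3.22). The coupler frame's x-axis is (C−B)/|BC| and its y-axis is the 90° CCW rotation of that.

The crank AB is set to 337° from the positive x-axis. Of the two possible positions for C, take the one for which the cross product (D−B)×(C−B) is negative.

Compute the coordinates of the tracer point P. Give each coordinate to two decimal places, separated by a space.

A=(0,0), D=(6.00,0)
B = A + 2.00·(cos337°, sin337°) = (1.8410, -0.7815)
|BD| = 4.2318
circle(B,4.00) ∩ circle(D,5.00): a=1.0525, h=3.8590
  candidates: C₊=(2.1628,3.2056) cross=16.331; C₋=(3.5880,-4.3798) cross=-16.331
  mode - wants cross < 0 → take C=(3.5880,-4.3798) (cross=-16.331)
ex = (C−B)/|BC| = (0.4368,-0.8996); ey = (0.8996,0.4368)
P = B + -0.62·ex + 3.22·ey = (4.4669,1.1826)

4.47 1.18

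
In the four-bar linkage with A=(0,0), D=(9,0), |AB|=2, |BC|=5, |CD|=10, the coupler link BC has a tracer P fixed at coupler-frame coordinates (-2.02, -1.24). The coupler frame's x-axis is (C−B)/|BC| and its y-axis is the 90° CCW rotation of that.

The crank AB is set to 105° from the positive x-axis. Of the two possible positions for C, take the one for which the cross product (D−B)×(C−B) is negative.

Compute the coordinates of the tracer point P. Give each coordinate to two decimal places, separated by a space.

A=(0,0), D=(9.00,0)
B = A + 2.00·(cos105°, sin105°) = (-0.5176, 1.9319)
|BD| = 9.7117
circle(B,5.00) ∩ circle(D,10.00): a=0.9945, h=4.9001
  candidates: C₊=(1.4318,6.5362) cross=47.588; C₋=(-0.5177,-3.0681) cross=-47.588
  mode - wants cross < 0 → take C=(-0.5177,-3.0681) (cross=-47.588)
ex = (C−B)/|BC| = (-0.0000,-1.0000); ey = (1.0000,-0.0000)
P = B + -2.02·ex + -1.24·ey = (-1.7576,3.9519)

-1.76 3.95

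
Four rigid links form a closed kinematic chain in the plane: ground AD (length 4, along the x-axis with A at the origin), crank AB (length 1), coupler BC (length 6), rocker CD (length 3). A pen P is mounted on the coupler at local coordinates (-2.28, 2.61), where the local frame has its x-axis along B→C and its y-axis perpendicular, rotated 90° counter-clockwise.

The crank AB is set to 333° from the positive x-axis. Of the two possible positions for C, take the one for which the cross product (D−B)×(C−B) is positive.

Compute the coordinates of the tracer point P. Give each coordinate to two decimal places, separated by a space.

-2.15 1.20

A=(0,0), D=(4.00,0)
B = A + 1.00·(cos333°, sin333°) = (0.8910, -0.4540)
|BD| = 3.1420
circle(B,6.00) ∩ circle(D,3.00): a=5.8677, h=1.2532
  candidates: C₊=(6.5160,1.6339) cross=3.938; C₋=(6.8782,-0.8462) cross=-3.938
  mode + wants cross > 0 → take C=(6.5160,1.6339) (cross=3.938)
ex = (C−B)/|BC| = (0.9375,0.3480); ey = (-0.3480,0.9375)
P = B + -2.28·ex + 2.61·ey = (-2.1547,1.1995)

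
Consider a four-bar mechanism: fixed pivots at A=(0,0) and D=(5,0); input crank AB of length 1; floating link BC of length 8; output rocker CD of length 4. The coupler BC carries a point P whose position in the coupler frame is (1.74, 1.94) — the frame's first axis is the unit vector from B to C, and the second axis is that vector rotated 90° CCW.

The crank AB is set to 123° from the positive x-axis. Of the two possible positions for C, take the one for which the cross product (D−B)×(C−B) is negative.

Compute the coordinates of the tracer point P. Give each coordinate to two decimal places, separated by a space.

A=(0,0), D=(5.00,0)
B = A + 1.00·(cos123°, sin123°) = (-0.5446, 0.8387)
|BD| = 5.6077
circle(B,8.00) ∩ circle(D,4.00): a=7.0837, h=3.7177
  candidates: C₊=(7.0154,3.4552) cross=20.848; C₋=(5.9034,-3.8967) cross=-20.848
  mode - wants cross < 0 → take C=(5.9034,-3.8967) (cross=-20.848)
ex = (C−B)/|BC| = (0.8060,-0.5919); ey = (0.5919,0.8060)
P = B + 1.74·ex + 1.94·ey = (2.0061,1.3724)

2.01 1.37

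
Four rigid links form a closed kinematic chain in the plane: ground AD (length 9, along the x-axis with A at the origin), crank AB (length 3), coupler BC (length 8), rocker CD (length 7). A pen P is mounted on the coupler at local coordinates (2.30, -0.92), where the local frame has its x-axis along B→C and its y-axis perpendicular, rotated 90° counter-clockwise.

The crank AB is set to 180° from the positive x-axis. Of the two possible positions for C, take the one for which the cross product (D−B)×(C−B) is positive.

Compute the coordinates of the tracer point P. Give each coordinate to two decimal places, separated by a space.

A=(0,0), D=(9.00,0)
B = A + 3.00·(cos180°, sin180°) = (-3.0000, 0.0000)
|BD| = 12.0000
circle(B,8.00) ∩ circle(D,7.00): a=6.6250, h=4.4843
  candidates: C₊=(3.6250,4.4843) cross=53.812; C₋=(3.6250,-4.4843) cross=-53.812
  mode + wants cross > 0 → take C=(3.6250,4.4843) (cross=53.812)
ex = (C−B)/|BC| = (0.8281,0.5605); ey = (-0.5605,0.8281)
P = B + 2.30·ex + -0.92·ey = (-0.5796,0.5274)

-0.58 0.53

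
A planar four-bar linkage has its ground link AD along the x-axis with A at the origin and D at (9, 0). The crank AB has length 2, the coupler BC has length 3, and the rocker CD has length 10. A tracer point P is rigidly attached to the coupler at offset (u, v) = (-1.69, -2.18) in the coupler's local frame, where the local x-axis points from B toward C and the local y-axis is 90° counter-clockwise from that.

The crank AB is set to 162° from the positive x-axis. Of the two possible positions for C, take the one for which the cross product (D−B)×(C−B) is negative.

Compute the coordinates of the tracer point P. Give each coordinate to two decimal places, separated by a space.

-4.56 1.36

A=(0,0), D=(9.00,0)
B = A + 2.00·(cos162°, sin162°) = (-1.9021, 0.6180)
|BD| = 10.9196
circle(B,3.00) ∩ circle(D,10.00): a=1.2930, h=2.7071
  candidates: C₊=(-0.4580,3.2476) cross=29.560; C₋=(-0.7644,-2.1579) cross=-29.560
  mode - wants cross < 0 → take C=(-0.7644,-2.1579) (cross=-29.560)
ex = (C−B)/|BC| = (0.3792,-0.9253); ey = (0.9253,0.3792)
P = B + -1.69·ex + -2.18·ey = (-4.5602,1.3551)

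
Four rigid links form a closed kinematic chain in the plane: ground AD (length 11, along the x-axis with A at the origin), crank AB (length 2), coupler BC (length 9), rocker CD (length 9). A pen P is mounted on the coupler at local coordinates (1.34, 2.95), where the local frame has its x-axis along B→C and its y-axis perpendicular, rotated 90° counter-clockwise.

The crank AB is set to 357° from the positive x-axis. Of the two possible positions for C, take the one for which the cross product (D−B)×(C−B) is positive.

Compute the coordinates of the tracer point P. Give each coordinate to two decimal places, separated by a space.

A=(0,0), D=(11.00,0)
B = A + 2.00·(cos357°, sin357°) = (1.9973, -0.1047)
|BD| = 9.0033
circle(B,9.00) ∩ circle(D,9.00): a=4.5017, h=7.7933
  candidates: C₊=(6.4080,7.7404) cross=70.165; C₋=(6.5892,-7.8451) cross=-70.165
  mode + wants cross > 0 → take C=(6.4080,7.7404) (cross=70.165)
ex = (C−B)/|BC| = (0.4901,0.8717); ey = (-0.8717,0.4901)
P = B + 1.34·ex + 2.95·ey = (0.0825,2.5091)

0.08 2.51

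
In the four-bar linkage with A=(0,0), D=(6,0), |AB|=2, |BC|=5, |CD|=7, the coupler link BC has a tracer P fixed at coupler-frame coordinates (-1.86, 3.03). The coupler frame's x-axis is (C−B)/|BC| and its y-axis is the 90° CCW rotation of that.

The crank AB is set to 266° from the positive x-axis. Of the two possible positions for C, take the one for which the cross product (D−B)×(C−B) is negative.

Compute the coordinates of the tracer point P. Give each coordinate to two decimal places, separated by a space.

A=(0,0), D=(6.00,0)
B = A + 2.00·(cos266°, sin266°) = (-0.1395, -1.9951)
|BD| = 6.4556
circle(B,5.00) ∩ circle(D,7.00): a=1.3689, h=4.8090
  candidates: C₊=(-0.3239,3.0015) cross=31.044; C₋=(2.6486,-6.1456) cross=-31.044
  mode - wants cross < 0 → take C=(2.6486,-6.1456) (cross=-31.044)
ex = (C−B)/|BC| = (0.5576,-0.8301); ey = (0.8301,0.5576)
P = B + -1.86·ex + 3.03·ey = (1.3385,1.2385)

1.34 1.24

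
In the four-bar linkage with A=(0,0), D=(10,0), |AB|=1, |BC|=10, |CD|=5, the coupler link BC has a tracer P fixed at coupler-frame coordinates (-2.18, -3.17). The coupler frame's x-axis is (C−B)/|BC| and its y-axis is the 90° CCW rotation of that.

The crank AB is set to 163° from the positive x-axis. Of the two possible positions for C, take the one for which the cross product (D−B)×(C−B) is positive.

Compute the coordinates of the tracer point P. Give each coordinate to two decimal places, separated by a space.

-1.55 -3.51

A=(0,0), D=(10.00,0)
B = A + 1.00·(cos163°, sin163°) = (-0.9563, 0.2924)
|BD| = 10.9602
circle(B,10.00) ∩ circle(D,5.00): a=8.9016, h=4.5565
  candidates: C₊=(8.0636,4.6098) cross=49.941; C₋=(7.8205,-4.5000) cross=-49.941
  mode + wants cross > 0 → take C=(8.0636,4.6098) (cross=49.941)
ex = (C−B)/|BC| = (0.9020,0.4317); ey = (-0.4317,0.9020)
P = B + -2.18·ex + -3.17·ey = (-1.5540,-3.5082)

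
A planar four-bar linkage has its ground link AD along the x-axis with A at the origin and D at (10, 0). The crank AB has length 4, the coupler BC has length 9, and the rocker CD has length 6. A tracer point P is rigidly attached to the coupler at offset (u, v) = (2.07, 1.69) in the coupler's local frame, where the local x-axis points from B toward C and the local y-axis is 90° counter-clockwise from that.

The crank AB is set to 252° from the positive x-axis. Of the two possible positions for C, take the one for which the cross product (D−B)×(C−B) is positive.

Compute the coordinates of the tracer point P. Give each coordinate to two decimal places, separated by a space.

-1.12 -1.13

A=(0,0), D=(10.00,0)
B = A + 4.00·(cos252°, sin252°) = (-1.2361, -3.8042)
|BD| = 11.8626
circle(B,9.00) ∩ circle(D,6.00): a=7.8280, h=4.4410
  candidates: C₊=(4.7543,2.9126) cross=52.681; C₋=(7.6027,-5.5003) cross=-52.681
  mode + wants cross > 0 → take C=(4.7543,2.9126) (cross=52.681)
ex = (C−B)/|BC| = (0.6656,0.7463); ey = (-0.7463,0.6656)
P = B + 2.07·ex + 1.69·ey = (-1.1195,-1.1345)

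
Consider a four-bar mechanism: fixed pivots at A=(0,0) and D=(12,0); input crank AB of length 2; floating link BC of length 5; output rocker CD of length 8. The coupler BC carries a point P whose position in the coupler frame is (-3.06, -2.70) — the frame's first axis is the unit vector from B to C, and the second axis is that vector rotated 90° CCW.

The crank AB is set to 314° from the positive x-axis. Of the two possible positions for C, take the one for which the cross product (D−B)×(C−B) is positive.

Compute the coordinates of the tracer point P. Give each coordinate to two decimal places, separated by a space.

A=(0,0), D=(12.00,0)
B = A + 2.00·(cos314°, sin314°) = (1.3893, -1.4387)
|BD| = 10.7078
circle(B,5.00) ∩ circle(D,8.00): a=3.5328, h=3.5383
  candidates: C₊=(4.4147,2.5422) cross=37.887; C₋=(5.3655,-4.4702) cross=-37.887
  mode + wants cross > 0 → take C=(4.4147,2.5422) (cross=37.887)
ex = (C−B)/|BC| = (0.6051,0.7962); ey = (-0.7962,0.6051)
P = B + -3.06·ex + -2.70·ey = (1.6875,-5.5087)

1.69 -5.51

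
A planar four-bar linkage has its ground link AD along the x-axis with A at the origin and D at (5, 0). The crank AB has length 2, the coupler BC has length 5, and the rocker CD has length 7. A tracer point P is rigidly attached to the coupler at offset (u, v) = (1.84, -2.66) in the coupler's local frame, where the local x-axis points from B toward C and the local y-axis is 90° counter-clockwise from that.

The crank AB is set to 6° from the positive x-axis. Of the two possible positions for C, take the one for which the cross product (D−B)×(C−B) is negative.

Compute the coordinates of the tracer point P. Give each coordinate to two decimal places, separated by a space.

A=(0,0), D=(5.00,0)
B = A + 2.00·(cos6°, sin6°) = (1.9890, 0.2091)
|BD| = 3.0182
circle(B,5.00) ∩ circle(D,7.00): a=-2.4668, h=4.3491
  candidates: C₊=(-0.1706,4.7186) cross=13.127; C₋=(-0.7730,-3.9588) cross=-13.127
  mode - wants cross < 0 → take C=(-0.7730,-3.9588) (cross=-13.127)
ex = (C−B)/|BC| = (-0.5524,-0.8336); ey = (0.8336,-0.5524)
P = B + 1.84·ex + -2.66·ey = (-1.2447,0.1447)

-1.24 0.14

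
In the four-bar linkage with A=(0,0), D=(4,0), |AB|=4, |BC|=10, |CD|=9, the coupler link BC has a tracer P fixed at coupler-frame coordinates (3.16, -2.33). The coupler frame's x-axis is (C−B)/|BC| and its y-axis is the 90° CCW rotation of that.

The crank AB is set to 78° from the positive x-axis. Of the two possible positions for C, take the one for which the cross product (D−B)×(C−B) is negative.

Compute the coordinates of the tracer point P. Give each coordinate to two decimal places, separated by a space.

A=(0,0), D=(4.00,0)
B = A + 4.00·(cos78°, sin78°) = (0.8316, 3.9126)
|BD| = 5.0346
circle(B,10.00) ∩ circle(D,9.00): a=4.4042, h=8.9779
  candidates: C₊=(10.5805,6.1398) cross=45.200; C₋=(-3.3738,-5.1601) cross=-45.200
  mode - wants cross < 0 → take C=(-3.3738,-5.1601) (cross=-45.200)
ex = (C−B)/|BC| = (-0.4205,-0.9073); ey = (0.9073,-0.4205)
P = B + 3.16·ex + -2.33·ey = (-2.6112,2.0255)

-2.61 2.03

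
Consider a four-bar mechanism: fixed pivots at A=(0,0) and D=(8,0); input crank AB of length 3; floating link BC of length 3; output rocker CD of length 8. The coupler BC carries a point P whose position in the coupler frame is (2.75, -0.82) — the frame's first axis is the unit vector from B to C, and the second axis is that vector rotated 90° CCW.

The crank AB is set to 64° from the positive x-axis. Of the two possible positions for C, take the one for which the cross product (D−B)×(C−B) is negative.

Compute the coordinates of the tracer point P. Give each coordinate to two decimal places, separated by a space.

-0.63 0.58

A=(0,0), D=(8.00,0)
B = A + 3.00·(cos64°, sin64°) = (1.3151, 2.6964)
|BD| = 7.2082
circle(B,3.00) ∩ circle(D,8.00): a=-0.2110, h=2.9926
  candidates: C₊=(2.2389,5.5506) cross=21.571; C₋=(0.0000,0.0000) cross=-21.571
  mode - wants cross < 0 → take C=(0.0000,0.0000) (cross=-21.571)
ex = (C−B)/|BC| = (-0.4384,-0.8988); ey = (0.8988,-0.4384)
P = B + 2.75·ex + -0.82·ey = (-0.6274,0.5842)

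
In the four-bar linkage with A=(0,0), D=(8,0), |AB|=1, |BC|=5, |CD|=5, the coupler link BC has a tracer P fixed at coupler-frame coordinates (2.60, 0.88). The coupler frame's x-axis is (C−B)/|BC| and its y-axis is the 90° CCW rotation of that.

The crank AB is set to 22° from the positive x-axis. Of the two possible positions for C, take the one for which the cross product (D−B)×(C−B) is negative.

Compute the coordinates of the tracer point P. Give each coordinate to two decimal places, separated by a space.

A=(0,0), D=(8.00,0)
B = A + 1.00·(cos22°, sin22°) = (0.9272, 0.3746)
|BD| = 7.0827
circle(B,5.00) ∩ circle(D,5.00): a=3.5414, h=3.5297
  candidates: C₊=(4.6503,3.7121) cross=25.000; C₋=(4.2769,-3.3374) cross=-25.000
  mode - wants cross < 0 → take C=(4.2769,-3.3374) (cross=-25.000)
ex = (C−B)/|BC| = (0.6699,-0.7424); ey = (0.7424,0.6699)
P = B + 2.60·ex + 0.88·ey = (3.3224,-0.9661)

3.32 -0.97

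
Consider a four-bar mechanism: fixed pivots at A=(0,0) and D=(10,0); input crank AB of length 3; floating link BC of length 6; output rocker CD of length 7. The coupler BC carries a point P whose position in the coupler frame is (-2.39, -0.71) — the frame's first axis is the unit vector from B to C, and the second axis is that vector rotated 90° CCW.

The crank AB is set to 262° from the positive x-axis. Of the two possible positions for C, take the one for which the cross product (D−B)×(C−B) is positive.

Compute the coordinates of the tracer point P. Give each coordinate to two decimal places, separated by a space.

-1.31 -5.30

A=(0,0), D=(10.00,0)
B = A + 3.00·(cos262°, sin262°) = (-0.4175, -2.9708)
|BD| = 10.8328
circle(B,6.00) ∩ circle(D,7.00): a=4.8164, h=3.5780
  candidates: C₊=(3.2330,1.7909) cross=38.760; C₋=(5.1955,-5.0908) cross=-38.760
  mode + wants cross > 0 → take C=(3.2330,1.7909) (cross=38.760)
ex = (C−B)/|BC| = (0.6084,0.7936); ey = (-0.7936,0.6084)
P = B + -2.39·ex + -0.71·ey = (-1.3082,-5.2995)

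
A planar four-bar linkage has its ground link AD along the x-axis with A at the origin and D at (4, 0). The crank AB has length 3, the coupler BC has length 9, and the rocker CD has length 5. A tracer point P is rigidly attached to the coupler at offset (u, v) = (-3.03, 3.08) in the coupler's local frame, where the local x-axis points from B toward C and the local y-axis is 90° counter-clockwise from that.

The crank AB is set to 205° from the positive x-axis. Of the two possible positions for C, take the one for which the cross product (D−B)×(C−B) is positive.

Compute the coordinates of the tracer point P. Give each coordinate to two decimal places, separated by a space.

-7.04 -1.16

A=(0,0), D=(4.00,0)
B = A + 3.00·(cos205°, sin205°) = (-2.7189, -1.2679)
|BD| = 6.8375
circle(B,9.00) ∩ circle(D,5.00): a=7.5138, h=4.9540
  candidates: C₊=(3.7460,4.9935) cross=33.873; C₋=(5.5832,-4.7427) cross=-33.873
  mode + wants cross > 0 → take C=(3.7460,4.9935) (cross=33.873)
ex = (C−B)/|BC| = (0.7183,0.6957); ey = (-0.6957,0.7183)
P = B + -3.03·ex + 3.08·ey = (-7.0382,-1.1634)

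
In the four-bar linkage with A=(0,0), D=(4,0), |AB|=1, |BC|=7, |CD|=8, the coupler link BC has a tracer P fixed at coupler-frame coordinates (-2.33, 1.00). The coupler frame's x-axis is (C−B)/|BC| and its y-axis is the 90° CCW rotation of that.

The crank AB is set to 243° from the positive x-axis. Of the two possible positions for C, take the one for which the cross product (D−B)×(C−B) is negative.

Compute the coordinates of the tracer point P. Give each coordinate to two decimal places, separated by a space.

-0.15 1.63

A=(0,0), D=(4.00,0)
B = A + 1.00·(cos243°, sin243°) = (-0.4540, -0.8910)
|BD| = 4.5422
circle(B,7.00) ∩ circle(D,8.00): a=0.6200, h=6.9725
  candidates: C₊=(-1.2138,6.0676) cross=31.671; C₋=(1.5216,-7.6064) cross=-31.671
  mode - wants cross < 0 → take C=(1.5216,-7.6064) (cross=-31.671)
ex = (C−B)/|BC| = (0.2822,-0.9593); ey = (0.9593,0.2822)
P = B + -2.33·ex + 1.00·ey = (-0.1522,1.6265)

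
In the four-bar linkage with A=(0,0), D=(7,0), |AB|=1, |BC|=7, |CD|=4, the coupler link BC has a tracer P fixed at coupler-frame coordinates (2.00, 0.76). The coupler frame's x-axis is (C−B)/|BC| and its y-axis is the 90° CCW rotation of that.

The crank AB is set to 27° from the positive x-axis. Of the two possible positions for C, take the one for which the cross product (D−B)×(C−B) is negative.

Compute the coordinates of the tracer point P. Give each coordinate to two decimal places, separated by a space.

2.92 -0.21

A=(0,0), D=(7.00,0)
B = A + 1.00·(cos27°, sin27°) = (0.8910, 0.4540)
|BD| = 6.1258
circle(B,7.00) ∩ circle(D,4.00): a=5.7564, h=3.9829
  candidates: C₊=(6.9268,3.9993) cross=24.399; C₋=(6.3364,-3.9446) cross=-24.399
  mode - wants cross < 0 → take C=(6.3364,-3.9446) (cross=-24.399)
ex = (C−B)/|BC| = (0.7779,-0.6284); ey = (0.6284,0.7779)
P = B + 2.00·ex + 0.76·ey = (2.9244,-0.2115)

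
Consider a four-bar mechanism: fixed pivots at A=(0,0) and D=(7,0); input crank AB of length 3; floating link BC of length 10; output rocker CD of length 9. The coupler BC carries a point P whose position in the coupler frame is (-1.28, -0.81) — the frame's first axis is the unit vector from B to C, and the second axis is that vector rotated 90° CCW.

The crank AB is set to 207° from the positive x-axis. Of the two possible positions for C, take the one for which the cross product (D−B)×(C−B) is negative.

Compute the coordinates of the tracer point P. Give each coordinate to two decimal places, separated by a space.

-4.14 -1.00

A=(0,0), D=(7.00,0)
B = A + 3.00·(cos207°, sin207°) = (-2.6730, -1.3620)
|BD| = 9.7684
circle(B,10.00) ∩ circle(D,9.00): a=5.8567, h=8.1055
  candidates: C₊=(1.9964,7.4809) cross=79.178; C₋=(4.2566,-8.5717) cross=-79.178
  mode - wants cross < 0 → take C=(4.2566,-8.5717) (cross=-79.178)
ex = (C−B)/|BC| = (0.6930,-0.7210); ey = (0.7210,0.6930)
P = B + -1.28·ex + -0.81·ey = (-4.1440,-1.0004)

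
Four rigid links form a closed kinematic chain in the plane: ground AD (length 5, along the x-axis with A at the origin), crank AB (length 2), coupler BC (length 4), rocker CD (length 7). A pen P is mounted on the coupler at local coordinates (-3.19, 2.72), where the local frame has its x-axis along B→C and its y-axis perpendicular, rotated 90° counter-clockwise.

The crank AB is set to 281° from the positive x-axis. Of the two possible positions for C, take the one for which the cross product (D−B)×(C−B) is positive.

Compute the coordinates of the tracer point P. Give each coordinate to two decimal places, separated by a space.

A=(0,0), D=(5.00,0)
B = A + 2.00·(cos281°, sin281°) = (0.3816, -1.9633)
|BD| = 5.0183
circle(B,4.00) ∩ circle(D,7.00): a=-0.7788, h=3.9235
  candidates: C₊=(-1.8700,1.3428) cross=19.689; C₋=(1.1998,-5.8787) cross=-19.689
  mode + wants cross > 0 → take C=(-1.8700,1.3428) (cross=19.689)
ex = (C−B)/|BC| = (-0.5629,0.8265); ey = (-0.8265,-0.5629)
P = B + -3.19·ex + 2.72·ey = (-0.0709,-6.1310)

-0.07 -6.13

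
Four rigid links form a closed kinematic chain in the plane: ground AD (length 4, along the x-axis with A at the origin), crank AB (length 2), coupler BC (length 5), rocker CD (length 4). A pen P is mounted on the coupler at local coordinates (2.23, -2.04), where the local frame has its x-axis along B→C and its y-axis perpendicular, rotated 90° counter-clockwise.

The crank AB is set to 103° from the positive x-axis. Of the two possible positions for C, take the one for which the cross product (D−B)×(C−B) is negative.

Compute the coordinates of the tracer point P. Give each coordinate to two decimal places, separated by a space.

-1.68 -0.81

A=(0,0), D=(4.00,0)
B = A + 2.00·(cos103°, sin103°) = (-0.4499, 1.9487)
|BD| = 4.8579
circle(B,5.00) ∩ circle(D,4.00): a=3.3553, h=3.7070
  candidates: C₊=(4.1106,3.9985) cross=18.008; C₋=(1.1365,-2.7929) cross=-18.008
  mode - wants cross < 0 → take C=(1.1365,-2.7929) (cross=-18.008)
ex = (C−B)/|BC| = (0.3173,-0.9483); ey = (0.9483,0.3173)
P = B + 2.23·ex + -2.04·ey = (-1.6770,-0.8133)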